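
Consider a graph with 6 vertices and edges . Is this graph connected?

Step 1: Build adjacency list from edges:
  1: (none)
  2: (none)
  3: (none)
  4: (none)
  5: (none)
  6: (none)

Step 2: Run BFS/DFS from vertex 1:
  Visited: {1}
  Reached 1 of 6 vertices

Step 3: Only 1 of 6 vertices reached. Graph is disconnected.
Connected components: {1}, {2}, {3}, {4}, {5}, {6}
Answer: No, the graph is not connected (6 components).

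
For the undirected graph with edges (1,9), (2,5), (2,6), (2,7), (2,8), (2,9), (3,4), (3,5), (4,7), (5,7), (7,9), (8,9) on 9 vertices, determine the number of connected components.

Step 1: Build adjacency list from edges:
  1: 9
  2: 5, 6, 7, 8, 9
  3: 4, 5
  4: 3, 7
  5: 2, 3, 7
  6: 2
  7: 2, 4, 5, 9
  8: 2, 9
  9: 1, 2, 7, 8

Step 2: Run BFS/DFS from vertex 1:
  Visited: {1, 9, 2, 7, 8, 5, 6, 4, 3}
  Reached 9 of 9 vertices

Step 3: All 9 vertices reached from vertex 1, so the graph is connected.
Number of connected components: 1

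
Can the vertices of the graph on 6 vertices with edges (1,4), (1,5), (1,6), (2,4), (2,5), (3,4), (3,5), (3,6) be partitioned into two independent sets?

Step 1: Attempt 2-coloring using BFS:
  Start at vertex 1, assign color 0
  Color vertex 4 with color 1 (neighbor of 1)
  Color vertex 5 with color 1 (neighbor of 1)
  Color vertex 6 with color 1 (neighbor of 1)
  Color vertex 2 with color 0 (neighbor of 4)
  Color vertex 3 with color 0 (neighbor of 4)

Step 2: 2-coloring succeeded. No conflicts found.
  Set A (color 0): {1, 2, 3}
  Set B (color 1): {4, 5, 6}

The graph is bipartite with partition {1, 2, 3}, {4, 5, 6}.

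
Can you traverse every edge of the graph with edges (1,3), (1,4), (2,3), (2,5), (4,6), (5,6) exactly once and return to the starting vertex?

Step 1: Find the degree of each vertex:
  deg(1) = 2
  deg(2) = 2
  deg(3) = 2
  deg(4) = 2
  deg(5) = 2
  deg(6) = 2

Step 2: Count vertices with odd degree:
  All vertices have even degree (0 odd-degree vertices)

Step 3: Apply Euler's theorem:
  - Eulerian circuit exists iff graph is connected and all vertices have even degree
  - Eulerian path exists iff graph is connected and has 0 or 2 odd-degree vertices

Graph is connected with 0 odd-degree vertices.
Both Eulerian circuit and Eulerian path exist.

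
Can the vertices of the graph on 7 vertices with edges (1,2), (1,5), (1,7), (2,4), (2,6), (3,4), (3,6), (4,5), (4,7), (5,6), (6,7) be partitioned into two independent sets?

Step 1: Attempt 2-coloring using BFS:
  Start at vertex 1, assign color 0
  Color vertex 2 with color 1 (neighbor of 1)
  Color vertex 5 with color 1 (neighbor of 1)
  Color vertex 7 with color 1 (neighbor of 1)
  Color vertex 4 with color 0 (neighbor of 2)
  Color vertex 6 with color 0 (neighbor of 2)
  Color vertex 3 with color 1 (neighbor of 4)

Step 2: 2-coloring succeeded. No conflicts found.
  Set A (color 0): {1, 4, 6}
  Set B (color 1): {2, 3, 5, 7}

The graph is bipartite with partition {1, 4, 6}, {2, 3, 5, 7}.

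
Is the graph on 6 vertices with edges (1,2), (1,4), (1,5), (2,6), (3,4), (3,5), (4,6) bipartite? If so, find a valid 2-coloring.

Step 1: Attempt 2-coloring using BFS:
  Start at vertex 1, assign color 0
  Color vertex 2 with color 1 (neighbor of 1)
  Color vertex 4 with color 1 (neighbor of 1)
  Color vertex 5 with color 1 (neighbor of 1)
  Color vertex 6 with color 0 (neighbor of 2)
  Color vertex 3 with color 0 (neighbor of 4)

Step 2: 2-coloring succeeded. No conflicts found.
  Set A (color 0): {1, 3, 6}
  Set B (color 1): {2, 4, 5}

The graph is bipartite with partition {1, 3, 6}, {2, 4, 5}.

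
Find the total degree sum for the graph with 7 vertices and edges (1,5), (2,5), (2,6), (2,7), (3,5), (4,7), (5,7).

Step 1: Count edges incident to each vertex:
  deg(1) = 1 (neighbors: 5)
  deg(2) = 3 (neighbors: 5, 6, 7)
  deg(3) = 1 (neighbors: 5)
  deg(4) = 1 (neighbors: 7)
  deg(5) = 4 (neighbors: 1, 2, 3, 7)
  deg(6) = 1 (neighbors: 2)
  deg(7) = 3 (neighbors: 2, 4, 5)

Step 2: Sum all degrees:
  1 + 3 + 1 + 1 + 4 + 1 + 3 = 14

Verification: sum of degrees = 2 * |E| = 2 * 7 = 14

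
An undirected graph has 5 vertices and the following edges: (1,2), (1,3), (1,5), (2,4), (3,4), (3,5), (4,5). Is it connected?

Step 1: Build adjacency list from edges:
  1: 2, 3, 5
  2: 1, 4
  3: 1, 4, 5
  4: 2, 3, 5
  5: 1, 3, 4

Step 2: Run BFS/DFS from vertex 1:
  Visited: {1, 2, 3, 5, 4}
  Reached 5 of 5 vertices

Step 3: All 5 vertices reached from vertex 1, so the graph is connected.
Answer: Yes, the graph is connected.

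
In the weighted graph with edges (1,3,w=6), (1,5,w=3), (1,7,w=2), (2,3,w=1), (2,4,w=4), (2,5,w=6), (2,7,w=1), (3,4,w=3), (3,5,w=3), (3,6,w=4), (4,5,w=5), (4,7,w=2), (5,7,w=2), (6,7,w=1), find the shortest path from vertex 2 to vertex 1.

Step 1: Build adjacency list with weights:
  1: 3(w=6), 5(w=3), 7(w=2)
  2: 3(w=1), 4(w=4), 5(w=6), 7(w=1)
  3: 1(w=6), 2(w=1), 4(w=3), 5(w=3), 6(w=4)
  4: 2(w=4), 3(w=3), 5(w=5), 7(w=2)
  5: 1(w=3), 2(w=6), 3(w=3), 4(w=5), 7(w=2)
  6: 3(w=4), 7(w=1)
  7: 1(w=2), 2(w=1), 4(w=2), 5(w=2), 6(w=1)

Step 2: Apply Dijkstra's algorithm from vertex 2:
  Visit vertex 2 (distance=0)
    Update dist[3] = 1
    Update dist[4] = 4
    Update dist[5] = 6
    Update dist[7] = 1
  Visit vertex 3 (distance=1)
    Update dist[1] = 7
    Update dist[5] = 4
    Update dist[6] = 5
  Visit vertex 7 (distance=1)
    Update dist[1] = 3
    Update dist[4] = 3
    Update dist[5] = 3
    Update dist[6] = 2
  Visit vertex 6 (distance=2)
  Visit vertex 1 (distance=3)

Step 3: Shortest path: 2 -> 7 -> 1
Total weight: 1 + 2 = 3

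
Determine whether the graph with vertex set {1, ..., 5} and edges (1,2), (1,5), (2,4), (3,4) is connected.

Step 1: Build adjacency list from edges:
  1: 2, 5
  2: 1, 4
  3: 4
  4: 2, 3
  5: 1

Step 2: Run BFS/DFS from vertex 1:
  Visited: {1, 2, 5, 4, 3}
  Reached 5 of 5 vertices

Step 3: All 5 vertices reached from vertex 1, so the graph is connected.
Answer: Yes, the graph is connected.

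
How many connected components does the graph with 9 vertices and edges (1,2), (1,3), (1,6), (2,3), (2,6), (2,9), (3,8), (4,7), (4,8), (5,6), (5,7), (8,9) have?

Step 1: Build adjacency list from edges:
  1: 2, 3, 6
  2: 1, 3, 6, 9
  3: 1, 2, 8
  4: 7, 8
  5: 6, 7
  6: 1, 2, 5
  7: 4, 5
  8: 3, 4, 9
  9: 2, 8

Step 2: Run BFS/DFS from vertex 1:
  Visited: {1, 2, 3, 6, 9, 8, 5, 4, 7}
  Reached 9 of 9 vertices

Step 3: All 9 vertices reached from vertex 1, so the graph is connected.
Number of connected components: 1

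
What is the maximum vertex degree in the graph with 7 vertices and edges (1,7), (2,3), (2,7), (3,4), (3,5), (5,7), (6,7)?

Step 1: Count edges incident to each vertex:
  deg(1) = 1 (neighbors: 7)
  deg(2) = 2 (neighbors: 3, 7)
  deg(3) = 3 (neighbors: 2, 4, 5)
  deg(4) = 1 (neighbors: 3)
  deg(5) = 2 (neighbors: 3, 7)
  deg(6) = 1 (neighbors: 7)
  deg(7) = 4 (neighbors: 1, 2, 5, 6)

Step 2: Find maximum:
  max(1, 2, 3, 1, 2, 1, 4) = 4 (vertex 7)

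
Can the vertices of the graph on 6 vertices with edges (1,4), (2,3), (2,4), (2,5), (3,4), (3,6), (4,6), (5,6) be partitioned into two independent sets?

Step 1: Attempt 2-coloring using BFS:
  Start at vertex 1, assign color 0
  Color vertex 4 with color 1 (neighbor of 1)
  Color vertex 2 with color 0 (neighbor of 4)
  Color vertex 3 with color 0 (neighbor of 4)
  Color vertex 6 with color 0 (neighbor of 4)

Step 2: Conflict found! Vertices 2 and 3 are adjacent but have the same color.
This means the graph contains an odd cycle.

The graph is NOT bipartite.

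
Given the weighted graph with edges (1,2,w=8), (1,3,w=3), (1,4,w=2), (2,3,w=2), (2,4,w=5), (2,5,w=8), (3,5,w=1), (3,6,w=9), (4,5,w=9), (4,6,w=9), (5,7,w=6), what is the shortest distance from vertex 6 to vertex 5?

Step 1: Build adjacency list with weights:
  1: 2(w=8), 3(w=3), 4(w=2)
  2: 1(w=8), 3(w=2), 4(w=5), 5(w=8)
  3: 1(w=3), 2(w=2), 5(w=1), 6(w=9)
  4: 1(w=2), 2(w=5), 5(w=9), 6(w=9)
  5: 2(w=8), 3(w=1), 4(w=9), 7(w=6)
  6: 3(w=9), 4(w=9)
  7: 5(w=6)

Step 2: Apply Dijkstra's algorithm from vertex 6:
  Visit vertex 6 (distance=0)
    Update dist[3] = 9
    Update dist[4] = 9
  Visit vertex 3 (distance=9)
    Update dist[1] = 12
    Update dist[2] = 11
    Update dist[5] = 10
  Visit vertex 4 (distance=9)
    Update dist[1] = 11
  Visit vertex 5 (distance=10)
    Update dist[7] = 16

Step 3: Shortest path: 6 -> 3 -> 5
Total weight: 9 + 1 = 10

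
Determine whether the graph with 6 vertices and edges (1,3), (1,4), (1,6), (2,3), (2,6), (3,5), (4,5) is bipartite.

Step 1: Attempt 2-coloring using BFS:
  Start at vertex 1, assign color 0
  Color vertex 3 with color 1 (neighbor of 1)
  Color vertex 4 with color 1 (neighbor of 1)
  Color vertex 6 with color 1 (neighbor of 1)
  Color vertex 2 with color 0 (neighbor of 3)
  Color vertex 5 with color 0 (neighbor of 3)

Step 2: 2-coloring succeeded. No conflicts found.
  Set A (color 0): {1, 2, 5}
  Set B (color 1): {3, 4, 6}

The graph is bipartite with partition {1, 2, 5}, {3, 4, 6}.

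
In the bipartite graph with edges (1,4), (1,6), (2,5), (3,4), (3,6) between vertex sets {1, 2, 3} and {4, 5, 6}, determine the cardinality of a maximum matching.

Step 1: List the neighbors of each left vertex:
  1: 4, 6
  2: 5
  3: 4, 6

Step 2: Greedily match left vertices, then look for augmenting paths:
  Match 1 -- 4
  Match 2 -- 5
  Match 3 -- 6
  No augmenting path remains.

Step 3: Verify this is maximum:
  Matching size 3 = min(|L|, |R|) = min(3, 3), which is an upper bound, so this matching is maximum.

Maximum matching: {(1,4), (2,5), (3,6)}
Size: 3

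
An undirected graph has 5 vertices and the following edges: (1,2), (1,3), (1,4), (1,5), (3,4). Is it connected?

Step 1: Build adjacency list from edges:
  1: 2, 3, 4, 5
  2: 1
  3: 1, 4
  4: 1, 3
  5: 1

Step 2: Run BFS/DFS from vertex 1:
  Visited: {1, 2, 3, 4, 5}
  Reached 5 of 5 vertices

Step 3: All 5 vertices reached from vertex 1, so the graph is connected.
Answer: Yes, the graph is connected.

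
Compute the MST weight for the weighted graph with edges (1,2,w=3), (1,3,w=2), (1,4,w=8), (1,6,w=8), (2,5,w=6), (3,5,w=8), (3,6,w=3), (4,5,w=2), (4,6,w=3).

Apply Kruskal's algorithm (sort edges by weight, add if no cycle):

Sorted edges by weight:
  (1,3) w=2
  (4,5) w=2
  (1,2) w=3
  (3,6) w=3
  (4,6) w=3
  (2,5) w=6
  (1,6) w=8
  (1,4) w=8
  (3,5) w=8

Add edge (1,3) w=2 -- no cycle. Running total: 2
Add edge (4,5) w=2 -- no cycle. Running total: 4
Add edge (1,2) w=3 -- no cycle. Running total: 7
Add edge (3,6) w=3 -- no cycle. Running total: 10
Add edge (4,6) w=3 -- no cycle. Running total: 13

MST edges: (1,3,w=2), (4,5,w=2), (1,2,w=3), (3,6,w=3), (4,6,w=3)
Total MST weight: 2 + 2 + 3 + 3 + 3 = 13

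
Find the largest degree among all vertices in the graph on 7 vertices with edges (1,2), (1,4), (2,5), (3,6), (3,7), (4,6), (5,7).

Step 1: Count edges incident to each vertex:
  deg(1) = 2 (neighbors: 2, 4)
  deg(2) = 2 (neighbors: 1, 5)
  deg(3) = 2 (neighbors: 6, 7)
  deg(4) = 2 (neighbors: 1, 6)
  deg(5) = 2 (neighbors: 2, 7)
  deg(6) = 2 (neighbors: 3, 4)
  deg(7) = 2 (neighbors: 3, 5)

Step 2: Find maximum:
  max(2, 2, 2, 2, 2, 2, 2) = 2 (vertex 1)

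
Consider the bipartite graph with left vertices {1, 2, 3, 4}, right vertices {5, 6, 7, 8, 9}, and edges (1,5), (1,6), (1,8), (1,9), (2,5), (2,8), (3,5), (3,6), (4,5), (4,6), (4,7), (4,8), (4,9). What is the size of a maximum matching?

Step 1: List the neighbors of each left vertex:
  1: 5, 6, 8, 9
  2: 5, 8
  3: 5, 6
  4: 5, 6, 7, 8, 9

Step 2: Greedily match left vertices, then look for augmenting paths:
  Match 1 -- 5
  Match 2 -- 8
  Match 3 -- 6
  Match 4 -- 7
  No augmenting path remains.

Step 3: Verify this is maximum:
  Matching size 4 = min(|L|, |R|) = min(4, 5), which is an upper bound, so this matching is maximum.

Maximum matching: {(1,5), (2,8), (3,6), (4,7)}
Size: 4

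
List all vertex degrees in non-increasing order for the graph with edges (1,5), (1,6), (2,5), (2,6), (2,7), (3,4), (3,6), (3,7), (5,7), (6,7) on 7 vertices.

Step 1: Count edges incident to each vertex:
  deg(1) = 2 (neighbors: 5, 6)
  deg(2) = 3 (neighbors: 5, 6, 7)
  deg(3) = 3 (neighbors: 4, 6, 7)
  deg(4) = 1 (neighbors: 3)
  deg(5) = 3 (neighbors: 1, 2, 7)
  deg(6) = 4 (neighbors: 1, 2, 3, 7)
  deg(7) = 4 (neighbors: 2, 3, 5, 6)

Step 2: Sort degrees in non-increasing order:
  Degrees: [2, 3, 3, 1, 3, 4, 4] -> sorted: [4, 4, 3, 3, 3, 2, 1]

Degree sequence: [4, 4, 3, 3, 3, 2, 1]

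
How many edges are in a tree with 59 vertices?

A tree on n vertices always has exactly n - 1 edges.
For n = 59: edges = 59 - 1 = 58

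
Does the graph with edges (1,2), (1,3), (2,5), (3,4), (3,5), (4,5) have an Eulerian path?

Step 1: Find the degree of each vertex:
  deg(1) = 2
  deg(2) = 2
  deg(3) = 3
  deg(4) = 2
  deg(5) = 3

Step 2: Count vertices with odd degree:
  Odd-degree vertices: 3, 5 (2 total)

Step 3: Apply Euler's theorem:
  - Eulerian circuit exists iff graph is connected and all vertices have even degree
  - Eulerian path exists iff graph is connected and has 0 or 2 odd-degree vertices

Graph is connected with exactly 2 odd-degree vertices (3, 5).
Eulerian path exists (starting and ending at the odd-degree vertices), but no Eulerian circuit.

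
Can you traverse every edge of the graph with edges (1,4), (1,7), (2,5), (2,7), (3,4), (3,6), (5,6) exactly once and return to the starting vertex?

Step 1: Find the degree of each vertex:
  deg(1) = 2
  deg(2) = 2
  deg(3) = 2
  deg(4) = 2
  deg(5) = 2
  deg(6) = 2
  deg(7) = 2

Step 2: Count vertices with odd degree:
  All vertices have even degree (0 odd-degree vertices)

Step 3: Apply Euler's theorem:
  - Eulerian circuit exists iff graph is connected and all vertices have even degree
  - Eulerian path exists iff graph is connected and has 0 or 2 odd-degree vertices

Graph is connected with 0 odd-degree vertices.
Both Eulerian circuit and Eulerian path exist.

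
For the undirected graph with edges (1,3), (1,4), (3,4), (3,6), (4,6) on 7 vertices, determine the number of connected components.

Step 1: Build adjacency list from edges:
  1: 3, 4
  2: (none)
  3: 1, 4, 6
  4: 1, 3, 6
  5: (none)
  6: 3, 4
  7: (none)

Step 2: Run BFS/DFS from vertex 1:
  Visited: {1, 3, 4, 6}
  Reached 4 of 7 vertices

Step 3: Only 4 of 7 vertices reached. Graph is disconnected.
Connected components: {1, 3, 4, 6}, {2}, {5}, {7}
Number of connected components: 4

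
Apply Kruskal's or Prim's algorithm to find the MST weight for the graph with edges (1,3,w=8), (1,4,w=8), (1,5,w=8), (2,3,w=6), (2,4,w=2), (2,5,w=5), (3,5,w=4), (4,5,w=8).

Apply Kruskal's algorithm (sort edges by weight, add if no cycle):

Sorted edges by weight:
  (2,4) w=2
  (3,5) w=4
  (2,5) w=5
  (2,3) w=6
  (1,4) w=8
  (1,3) w=8
  (1,5) w=8
  (4,5) w=8

Add edge (2,4) w=2 -- no cycle. Running total: 2
Add edge (3,5) w=4 -- no cycle. Running total: 6
Add edge (2,5) w=5 -- no cycle. Running total: 11
Skip edge (2,3) w=6 -- would create cycle
Add edge (1,4) w=8 -- no cycle. Running total: 19

MST edges: (2,4,w=2), (3,5,w=4), (2,5,w=5), (1,4,w=8)
Total MST weight: 2 + 4 + 5 + 8 = 19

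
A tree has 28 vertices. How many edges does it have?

A tree on n vertices always has exactly n - 1 edges.
For n = 28: edges = 28 - 1 = 27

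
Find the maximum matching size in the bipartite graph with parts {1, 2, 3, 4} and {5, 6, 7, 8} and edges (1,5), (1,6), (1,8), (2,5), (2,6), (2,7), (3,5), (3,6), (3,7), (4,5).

Step 1: List the neighbors of each left vertex:
  1: 5, 6, 8
  2: 5, 6, 7
  3: 5, 6, 7
  4: 5

Step 2: Greedily match left vertices, then look for augmenting paths:
  Match 1 -- 8
  Match 2 -- 6
  Match 3 -- 7
  Match 4 -- 5
  No augmenting path remains.

Step 3: Verify this is maximum:
  Matching size 4 = min(|L|, |R|) = min(4, 4), which is an upper bound, so this matching is maximum.

Maximum matching: {(1,8), (2,6), (3,7), (4,5)}
Size: 4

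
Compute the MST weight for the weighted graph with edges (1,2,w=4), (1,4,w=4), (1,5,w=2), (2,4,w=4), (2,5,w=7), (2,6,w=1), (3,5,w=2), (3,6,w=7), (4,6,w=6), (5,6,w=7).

Apply Kruskal's algorithm (sort edges by weight, add if no cycle):

Sorted edges by weight:
  (2,6) w=1
  (1,5) w=2
  (3,5) w=2
  (1,2) w=4
  (1,4) w=4
  (2,4) w=4
  (4,6) w=6
  (2,5) w=7
  (3,6) w=7
  (5,6) w=7

Add edge (2,6) w=1 -- no cycle. Running total: 1
Add edge (1,5) w=2 -- no cycle. Running total: 3
Add edge (3,5) w=2 -- no cycle. Running total: 5
Add edge (1,2) w=4 -- no cycle. Running total: 9
Add edge (1,4) w=4 -- no cycle. Running total: 13

MST edges: (2,6,w=1), (1,5,w=2), (3,5,w=2), (1,2,w=4), (1,4,w=4)
Total MST weight: 1 + 2 + 2 + 4 + 4 = 13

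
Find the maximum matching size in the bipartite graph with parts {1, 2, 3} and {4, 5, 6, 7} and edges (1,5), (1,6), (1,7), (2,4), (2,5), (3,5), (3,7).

Step 1: List the neighbors of each left vertex:
  1: 5, 6, 7
  2: 4, 5
  3: 5, 7

Step 2: Greedily match left vertices, then look for augmenting paths:
  Match 1 -- 5
  Match 2 -- 4
  Match 3 -- 7
  No augmenting path remains.

Step 3: Verify this is maximum:
  Matching size 3 = min(|L|, |R|) = min(3, 4), which is an upper bound, so this matching is maximum.

Maximum matching: {(1,5), (2,4), (3,7)}
Size: 3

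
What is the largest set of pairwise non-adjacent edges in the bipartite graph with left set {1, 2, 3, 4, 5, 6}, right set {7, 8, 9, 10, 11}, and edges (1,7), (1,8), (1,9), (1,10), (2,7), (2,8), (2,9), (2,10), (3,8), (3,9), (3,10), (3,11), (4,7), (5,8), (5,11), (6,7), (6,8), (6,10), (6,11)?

Step 1: List the neighbors of each left vertex:
  1: 7, 8, 9, 10
  2: 7, 8, 9, 10
  3: 8, 9, 10, 11
  4: 7
  5: 8, 11
  6: 7, 8, 10, 11

Step 2: Greedily match left vertices, then look for augmenting paths:
  Match 1 -- 7
  Match 2 -- 8
  Match 3 -- 9
  Match 5 -- 11
  Match 6 -- 10
  No augmenting path remains.

Step 3: Verify this is maximum:
  Matching size 5 = min(|L|, |R|) = min(6, 5), which is an upper bound, so this matching is maximum.

Maximum matching: {(1,7), (2,8), (3,9), (5,11), (6,10)}
Size: 5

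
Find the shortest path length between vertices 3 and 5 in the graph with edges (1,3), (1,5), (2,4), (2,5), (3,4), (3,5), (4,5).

Step 1: Build adjacency list:
  1: 3, 5
  2: 4, 5
  3: 1, 4, 5
  4: 2, 3, 5
  5: 1, 2, 3, 4

Step 2: BFS from vertex 3 to find shortest path to 5:
  vertex 1 reached at distance 1
  vertex 4 reached at distance 1
  vertex 5 reached at distance 1

Step 3: Shortest path: 3 -> 5
Path length: 1 edge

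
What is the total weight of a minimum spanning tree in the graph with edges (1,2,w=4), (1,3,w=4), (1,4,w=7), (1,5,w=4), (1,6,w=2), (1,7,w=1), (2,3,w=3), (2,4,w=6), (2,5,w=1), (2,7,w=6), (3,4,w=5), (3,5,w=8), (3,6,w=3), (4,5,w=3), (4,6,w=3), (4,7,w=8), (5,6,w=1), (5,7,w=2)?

Apply Kruskal's algorithm (sort edges by weight, add if no cycle):

Sorted edges by weight:
  (1,7) w=1
  (2,5) w=1
  (5,6) w=1
  (1,6) w=2
  (5,7) w=2
  (2,3) w=3
  (3,6) w=3
  (4,6) w=3
  (4,5) w=3
  (1,2) w=4
  (1,3) w=4
  (1,5) w=4
  (3,4) w=5
  (2,4) w=6
  (2,7) w=6
  (1,4) w=7
  (3,5) w=8
  (4,7) w=8

Add edge (1,7) w=1 -- no cycle. Running total: 1
Add edge (2,5) w=1 -- no cycle. Running total: 2
Add edge (5,6) w=1 -- no cycle. Running total: 3
Add edge (1,6) w=2 -- no cycle. Running total: 5
Skip edge (5,7) w=2 -- would create cycle
Add edge (2,3) w=3 -- no cycle. Running total: 8
Skip edge (3,6) w=3 -- would create cycle
Add edge (4,6) w=3 -- no cycle. Running total: 11

MST edges: (1,7,w=1), (2,5,w=1), (5,6,w=1), (1,6,w=2), (2,3,w=3), (4,6,w=3)
Total MST weight: 1 + 1 + 1 + 2 + 3 + 3 = 11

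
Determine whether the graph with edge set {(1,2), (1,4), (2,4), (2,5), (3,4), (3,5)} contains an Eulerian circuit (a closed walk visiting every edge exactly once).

Step 1: Find the degree of each vertex:
  deg(1) = 2
  deg(2) = 3
  deg(3) = 2
  deg(4) = 3
  deg(5) = 2

Step 2: Count vertices with odd degree:
  Odd-degree vertices: 2, 4 (2 total)

Step 3: Apply Euler's theorem:
  - Eulerian circuit exists iff graph is connected and all vertices have even degree
  - Eulerian path exists iff graph is connected and has 0 or 2 odd-degree vertices

Graph is connected with exactly 2 odd-degree vertices (2, 4).
Eulerian path exists (starting and ending at the odd-degree vertices), but no Eulerian circuit.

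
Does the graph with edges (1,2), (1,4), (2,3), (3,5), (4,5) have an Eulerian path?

Step 1: Find the degree of each vertex:
  deg(1) = 2
  deg(2) = 2
  deg(3) = 2
  deg(4) = 2
  deg(5) = 2

Step 2: Count vertices with odd degree:
  All vertices have even degree (0 odd-degree vertices)

Step 3: Apply Euler's theorem:
  - Eulerian circuit exists iff graph is connected and all vertices have even degree
  - Eulerian path exists iff graph is connected and has 0 or 2 odd-degree vertices

Graph is connected with 0 odd-degree vertices.
Both Eulerian circuit and Eulerian path exist.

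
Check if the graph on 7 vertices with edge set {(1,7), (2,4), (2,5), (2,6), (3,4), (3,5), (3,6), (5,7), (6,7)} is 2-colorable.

Step 1: Attempt 2-coloring using BFS:
  Start at vertex 1, assign color 0
  Color vertex 7 with color 1 (neighbor of 1)
  Color vertex 5 with color 0 (neighbor of 7)
  Color vertex 6 with color 0 (neighbor of 7)
  Color vertex 2 with color 1 (neighbor of 5)
  Color vertex 3 with color 1 (neighbor of 5)
  Color vertex 4 with color 0 (neighbor of 2)

Step 2: 2-coloring succeeded. No conflicts found.
  Set A (color 0): {1, 4, 5, 6}
  Set B (color 1): {2, 3, 7}

The graph is bipartite with partition {1, 4, 5, 6}, {2, 3, 7}.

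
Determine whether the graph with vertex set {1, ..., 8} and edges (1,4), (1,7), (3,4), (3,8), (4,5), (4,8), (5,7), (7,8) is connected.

Step 1: Build adjacency list from edges:
  1: 4, 7
  2: (none)
  3: 4, 8
  4: 1, 3, 5, 8
  5: 4, 7
  6: (none)
  7: 1, 5, 8
  8: 3, 4, 7

Step 2: Run BFS/DFS from vertex 1:
  Visited: {1, 4, 7, 3, 5, 8}
  Reached 6 of 8 vertices

Step 3: Only 6 of 8 vertices reached. Graph is disconnected.
Connected components: {1, 3, 4, 5, 7, 8}, {2}, {6}
Answer: No, the graph is not connected (3 components).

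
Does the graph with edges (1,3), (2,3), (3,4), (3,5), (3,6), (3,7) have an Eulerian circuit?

Step 1: Find the degree of each vertex:
  deg(1) = 1
  deg(2) = 1
  deg(3) = 6
  deg(4) = 1
  deg(5) = 1
  deg(6) = 1
  deg(7) = 1

Step 2: Count vertices with odd degree:
  Odd-degree vertices: 1, 2, 4, 5, 6, 7 (6 total)

Step 3: Apply Euler's theorem:
  - Eulerian circuit exists iff graph is connected and all vertices have even degree
  - Eulerian path exists iff graph is connected and has 0 or 2 odd-degree vertices

Graph has 6 odd-degree vertices (need 0 or 2).
Neither Eulerian path nor Eulerian circuit exists.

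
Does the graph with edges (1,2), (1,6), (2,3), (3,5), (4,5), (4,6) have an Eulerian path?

Step 1: Find the degree of each vertex:
  deg(1) = 2
  deg(2) = 2
  deg(3) = 2
  deg(4) = 2
  deg(5) = 2
  deg(6) = 2

Step 2: Count vertices with odd degree:
  All vertices have even degree (0 odd-degree vertices)

Step 3: Apply Euler's theorem:
  - Eulerian circuit exists iff graph is connected and all vertices have even degree
  - Eulerian path exists iff graph is connected and has 0 or 2 odd-degree vertices

Graph is connected with 0 odd-degree vertices.
Both Eulerian circuit and Eulerian path exist.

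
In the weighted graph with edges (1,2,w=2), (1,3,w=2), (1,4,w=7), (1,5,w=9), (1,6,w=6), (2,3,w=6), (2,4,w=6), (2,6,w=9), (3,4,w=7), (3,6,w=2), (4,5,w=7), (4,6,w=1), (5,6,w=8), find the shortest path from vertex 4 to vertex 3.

Step 1: Build adjacency list with weights:
  1: 2(w=2), 3(w=2), 4(w=7), 5(w=9), 6(w=6)
  2: 1(w=2), 3(w=6), 4(w=6), 6(w=9)
  3: 1(w=2), 2(w=6), 4(w=7), 6(w=2)
  4: 1(w=7), 2(w=6), 3(w=7), 5(w=7), 6(w=1)
  5: 1(w=9), 4(w=7), 6(w=8)
  6: 1(w=6), 2(w=9), 3(w=2), 4(w=1), 5(w=8)

Step 2: Apply Dijkstra's algorithm from vertex 4:
  Visit vertex 4 (distance=0)
    Update dist[1] = 7
    Update dist[2] = 6
    Update dist[3] = 7
    Update dist[5] = 7
    Update dist[6] = 1
  Visit vertex 6 (distance=1)
    Update dist[3] = 3
  Visit vertex 3 (distance=3)
    Update dist[1] = 5

Step 3: Shortest path: 4 -> 6 -> 3
Total weight: 1 + 2 = 3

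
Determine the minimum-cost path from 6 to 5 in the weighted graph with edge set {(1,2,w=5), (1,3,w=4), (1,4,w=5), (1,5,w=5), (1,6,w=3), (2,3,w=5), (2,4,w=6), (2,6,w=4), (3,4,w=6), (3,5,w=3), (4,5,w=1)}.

Step 1: Build adjacency list with weights:
  1: 2(w=5), 3(w=4), 4(w=5), 5(w=5), 6(w=3)
  2: 1(w=5), 3(w=5), 4(w=6), 6(w=4)
  3: 1(w=4), 2(w=5), 4(w=6), 5(w=3)
  4: 1(w=5), 2(w=6), 3(w=6), 5(w=1)
  5: 1(w=5), 3(w=3), 4(w=1)
  6: 1(w=3), 2(w=4)

Step 2: Apply Dijkstra's algorithm from vertex 6:
  Visit vertex 6 (distance=0)
    Update dist[1] = 3
    Update dist[2] = 4
  Visit vertex 1 (distance=3)
    Update dist[3] = 7
    Update dist[4] = 8
    Update dist[5] = 8
  Visit vertex 2 (distance=4)
  Visit vertex 3 (distance=7)
  Visit vertex 4 (distance=8)
  Visit vertex 5 (distance=8)

Step 3: Shortest path: 6 -> 1 -> 5
Total weight: 3 + 5 = 8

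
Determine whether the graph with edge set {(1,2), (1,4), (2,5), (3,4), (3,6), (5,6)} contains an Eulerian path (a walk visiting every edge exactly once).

Step 1: Find the degree of each vertex:
  deg(1) = 2
  deg(2) = 2
  deg(3) = 2
  deg(4) = 2
  deg(5) = 2
  deg(6) = 2

Step 2: Count vertices with odd degree:
  All vertices have even degree (0 odd-degree vertices)

Step 3: Apply Euler's theorem:
  - Eulerian circuit exists iff graph is connected and all vertices have even degree
  - Eulerian path exists iff graph is connected and has 0 or 2 odd-degree vertices

Graph is connected with 0 odd-degree vertices.
Both Eulerian circuit and Eulerian path exist.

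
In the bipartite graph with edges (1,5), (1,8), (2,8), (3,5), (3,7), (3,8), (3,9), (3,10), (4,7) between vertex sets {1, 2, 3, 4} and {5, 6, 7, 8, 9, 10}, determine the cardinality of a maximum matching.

Step 1: List the neighbors of each left vertex:
  1: 5, 8
  2: 8
  3: 5, 7, 8, 9, 10
  4: 7

Step 2: Greedily match left vertices, then look for augmenting paths:
  Match 1 -- 5
  Match 2 -- 8
  Match 3 -- 9
  Match 4 -- 7
  No augmenting path remains.

Step 3: Verify this is maximum:
  Matching size 4 = min(|L|, |R|) = min(4, 6), which is an upper bound, so this matching is maximum.

Maximum matching: {(1,5), (2,8), (3,9), (4,7)}
Size: 4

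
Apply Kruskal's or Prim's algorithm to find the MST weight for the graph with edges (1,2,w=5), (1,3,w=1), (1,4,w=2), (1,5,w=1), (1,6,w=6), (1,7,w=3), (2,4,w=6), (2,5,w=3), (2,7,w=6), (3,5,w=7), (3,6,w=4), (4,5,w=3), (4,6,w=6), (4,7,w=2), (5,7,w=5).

Apply Kruskal's algorithm (sort edges by weight, add if no cycle):

Sorted edges by weight:
  (1,3) w=1
  (1,5) w=1
  (1,4) w=2
  (4,7) w=2
  (1,7) w=3
  (2,5) w=3
  (4,5) w=3
  (3,6) w=4
  (1,2) w=5
  (5,7) w=5
  (1,6) w=6
  (2,4) w=6
  (2,7) w=6
  (4,6) w=6
  (3,5) w=7

Add edge (1,3) w=1 -- no cycle. Running total: 1
Add edge (1,5) w=1 -- no cycle. Running total: 2
Add edge (1,4) w=2 -- no cycle. Running total: 4
Add edge (4,7) w=2 -- no cycle. Running total: 6
Skip edge (1,7) w=3 -- would create cycle
Add edge (2,5) w=3 -- no cycle. Running total: 9
Skip edge (4,5) w=3 -- would create cycle
Add edge (3,6) w=4 -- no cycle. Running total: 13

MST edges: (1,3,w=1), (1,5,w=1), (1,4,w=2), (4,7,w=2), (2,5,w=3), (3,6,w=4)
Total MST weight: 1 + 1 + 2 + 2 + 3 + 4 = 13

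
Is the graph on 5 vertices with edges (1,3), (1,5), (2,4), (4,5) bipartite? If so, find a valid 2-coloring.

Step 1: Attempt 2-coloring using BFS:
  Start at vertex 1, assign color 0
  Color vertex 3 with color 1 (neighbor of 1)
  Color vertex 5 with color 1 (neighbor of 1)
  Color vertex 4 with color 0 (neighbor of 5)
  Color vertex 2 with color 1 (neighbor of 4)

Step 2: 2-coloring succeeded. No conflicts found.
  Set A (color 0): {1, 4}
  Set B (color 1): {2, 3, 5}

The graph is bipartite with partition {1, 4}, {2, 3, 5}.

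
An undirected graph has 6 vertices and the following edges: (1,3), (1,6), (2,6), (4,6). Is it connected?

Step 1: Build adjacency list from edges:
  1: 3, 6
  2: 6
  3: 1
  4: 6
  5: (none)
  6: 1, 2, 4

Step 2: Run BFS/DFS from vertex 1:
  Visited: {1, 3, 6, 2, 4}
  Reached 5 of 6 vertices

Step 3: Only 5 of 6 vertices reached. Graph is disconnected.
Connected components: {1, 2, 3, 4, 6}, {5}
Answer: No, the graph is not connected (2 components).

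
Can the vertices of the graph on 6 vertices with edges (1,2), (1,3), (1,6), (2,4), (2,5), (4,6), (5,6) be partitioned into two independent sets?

Step 1: Attempt 2-coloring using BFS:
  Start at vertex 1, assign color 0
  Color vertex 2 with color 1 (neighbor of 1)
  Color vertex 3 with color 1 (neighbor of 1)
  Color vertex 6 with color 1 (neighbor of 1)
  Color vertex 4 with color 0 (neighbor of 2)
  Color vertex 5 with color 0 (neighbor of 2)

Step 2: 2-coloring succeeded. No conflicts found.
  Set A (color 0): {1, 4, 5}
  Set B (color 1): {2, 3, 6}

The graph is bipartite with partition {1, 4, 5}, {2, 3, 6}.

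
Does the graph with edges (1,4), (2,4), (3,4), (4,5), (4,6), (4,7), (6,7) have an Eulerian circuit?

Step 1: Find the degree of each vertex:
  deg(1) = 1
  deg(2) = 1
  deg(3) = 1
  deg(4) = 6
  deg(5) = 1
  deg(6) = 2
  deg(7) = 2

Step 2: Count vertices with odd degree:
  Odd-degree vertices: 1, 2, 3, 5 (4 total)

Step 3: Apply Euler's theorem:
  - Eulerian circuit exists iff graph is connected and all vertices have even degree
  - Eulerian path exists iff graph is connected and has 0 or 2 odd-degree vertices

Graph has 4 odd-degree vertices (need 0 or 2).
Neither Eulerian path nor Eulerian circuit exists.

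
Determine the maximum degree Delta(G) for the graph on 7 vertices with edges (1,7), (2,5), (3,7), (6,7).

Step 1: Count edges incident to each vertex:
  deg(1) = 1 (neighbors: 7)
  deg(2) = 1 (neighbors: 5)
  deg(3) = 1 (neighbors: 7)
  deg(4) = 0 (neighbors: none)
  deg(5) = 1 (neighbors: 2)
  deg(6) = 1 (neighbors: 7)
  deg(7) = 3 (neighbors: 1, 3, 6)

Step 2: Find maximum:
  max(1, 1, 1, 0, 1, 1, 3) = 3 (vertex 7)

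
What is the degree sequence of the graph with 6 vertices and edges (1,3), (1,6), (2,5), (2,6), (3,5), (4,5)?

Step 1: Count edges incident to each vertex:
  deg(1) = 2 (neighbors: 3, 6)
  deg(2) = 2 (neighbors: 5, 6)
  deg(3) = 2 (neighbors: 1, 5)
  deg(4) = 1 (neighbors: 5)
  deg(5) = 3 (neighbors: 2, 3, 4)
  deg(6) = 2 (neighbors: 1, 2)

Step 2: Sort degrees in non-increasing order:
  Degrees: [2, 2, 2, 1, 3, 2] -> sorted: [3, 2, 2, 2, 2, 1]

Degree sequence: [3, 2, 2, 2, 2, 1]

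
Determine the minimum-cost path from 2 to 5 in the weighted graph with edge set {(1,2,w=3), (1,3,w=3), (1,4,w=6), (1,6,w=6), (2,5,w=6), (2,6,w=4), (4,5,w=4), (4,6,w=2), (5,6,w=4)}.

Step 1: Build adjacency list with weights:
  1: 2(w=3), 3(w=3), 4(w=6), 6(w=6)
  2: 1(w=3), 5(w=6), 6(w=4)
  3: 1(w=3)
  4: 1(w=6), 5(w=4), 6(w=2)
  5: 2(w=6), 4(w=4), 6(w=4)
  6: 1(w=6), 2(w=4), 4(w=2), 5(w=4)

Step 2: Apply Dijkstra's algorithm from vertex 2:
  Visit vertex 2 (distance=0)
    Update dist[1] = 3
    Update dist[5] = 6
    Update dist[6] = 4
  Visit vertex 1 (distance=3)
    Update dist[3] = 6
    Update dist[4] = 9
  Visit vertex 6 (distance=4)
    Update dist[4] = 6
  Visit vertex 3 (distance=6)
  Visit vertex 4 (distance=6)
  Visit vertex 5 (distance=6)

Step 3: Shortest path: 2 -> 5
Total weight: 6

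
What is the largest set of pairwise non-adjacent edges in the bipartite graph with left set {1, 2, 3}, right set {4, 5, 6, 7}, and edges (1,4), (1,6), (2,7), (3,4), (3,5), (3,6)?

Step 1: List the neighbors of each left vertex:
  1: 4, 6
  2: 7
  3: 4, 5, 6

Step 2: Greedily match left vertices, then look for augmenting paths:
  Match 1 -- 4
  Match 2 -- 7
  Match 3 -- 5
  No augmenting path remains.

Step 3: Verify this is maximum:
  Matching size 3 = min(|L|, |R|) = min(3, 4), which is an upper bound, so this matching is maximum.

Maximum matching: {(1,4), (2,7), (3,5)}
Size: 3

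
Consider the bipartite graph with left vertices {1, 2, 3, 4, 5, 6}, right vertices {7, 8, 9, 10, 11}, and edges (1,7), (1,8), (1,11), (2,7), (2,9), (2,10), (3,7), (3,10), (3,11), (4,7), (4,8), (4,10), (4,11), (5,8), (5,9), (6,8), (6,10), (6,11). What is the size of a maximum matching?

Step 1: List the neighbors of each left vertex:
  1: 7, 8, 11
  2: 7, 9, 10
  3: 7, 10, 11
  4: 7, 8, 10, 11
  5: 8, 9
  6: 8, 10, 11

Step 2: Greedily match left vertices, then look for augmenting paths:
  Match 1 -- 7
  Match 2 -- 9
  Match 3 -- 10
  Match 4 -- 8
  Match 6 -- 11
  No augmenting path remains.

Step 3: Verify this is maximum:
  Matching size 5 = min(|L|, |R|) = min(6, 5), which is an upper bound, so this matching is maximum.

Maximum matching: {(1,7), (2,9), (3,10), (4,8), (6,11)}
Size: 5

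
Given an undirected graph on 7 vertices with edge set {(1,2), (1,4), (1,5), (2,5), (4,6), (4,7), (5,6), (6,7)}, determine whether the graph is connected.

Step 1: Build adjacency list from edges:
  1: 2, 4, 5
  2: 1, 5
  3: (none)
  4: 1, 6, 7
  5: 1, 2, 6
  6: 4, 5, 7
  7: 4, 6

Step 2: Run BFS/DFS from vertex 1:
  Visited: {1, 2, 4, 5, 6, 7}
  Reached 6 of 7 vertices

Step 3: Only 6 of 7 vertices reached. Graph is disconnected.
Connected components: {1, 2, 4, 5, 6, 7}, {3}
Answer: No, the graph is not connected (2 components).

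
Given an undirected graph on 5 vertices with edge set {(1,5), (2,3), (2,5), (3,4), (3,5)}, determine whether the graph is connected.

Step 1: Build adjacency list from edges:
  1: 5
  2: 3, 5
  3: 2, 4, 5
  4: 3
  5: 1, 2, 3

Step 2: Run BFS/DFS from vertex 1:
  Visited: {1, 5, 2, 3, 4}
  Reached 5 of 5 vertices

Step 3: All 5 vertices reached from vertex 1, so the graph is connected.
Answer: Yes, the graph is connected.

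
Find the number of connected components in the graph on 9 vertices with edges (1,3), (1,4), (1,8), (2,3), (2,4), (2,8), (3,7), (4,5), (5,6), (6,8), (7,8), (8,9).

Step 1: Build adjacency list from edges:
  1: 3, 4, 8
  2: 3, 4, 8
  3: 1, 2, 7
  4: 1, 2, 5
  5: 4, 6
  6: 5, 8
  7: 3, 8
  8: 1, 2, 6, 7, 9
  9: 8

Step 2: Run BFS/DFS from vertex 1:
  Visited: {1, 3, 4, 8, 2, 7, 5, 6, 9}
  Reached 9 of 9 vertices

Step 3: All 9 vertices reached from vertex 1, so the graph is connected.
Number of connected components: 1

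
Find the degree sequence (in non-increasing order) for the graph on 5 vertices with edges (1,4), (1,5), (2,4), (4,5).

Step 1: Count edges incident to each vertex:
  deg(1) = 2 (neighbors: 4, 5)
  deg(2) = 1 (neighbors: 4)
  deg(3) = 0 (neighbors: none)
  deg(4) = 3 (neighbors: 1, 2, 5)
  deg(5) = 2 (neighbors: 1, 4)

Step 2: Sort degrees in non-increasing order:
  Degrees: [2, 1, 0, 3, 2] -> sorted: [3, 2, 2, 1, 0]

Degree sequence: [3, 2, 2, 1, 0]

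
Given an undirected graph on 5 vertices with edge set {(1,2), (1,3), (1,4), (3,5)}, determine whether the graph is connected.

Step 1: Build adjacency list from edges:
  1: 2, 3, 4
  2: 1
  3: 1, 5
  4: 1
  5: 3

Step 2: Run BFS/DFS from vertex 1:
  Visited: {1, 2, 3, 4, 5}
  Reached 5 of 5 vertices

Step 3: All 5 vertices reached from vertex 1, so the graph is connected.
Answer: Yes, the graph is connected.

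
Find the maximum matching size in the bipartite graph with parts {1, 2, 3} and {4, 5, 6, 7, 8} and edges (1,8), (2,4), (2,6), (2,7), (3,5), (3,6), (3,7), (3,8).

Step 1: List the neighbors of each left vertex:
  1: 8
  2: 4, 6, 7
  3: 5, 6, 7, 8

Step 2: Greedily match left vertices, then look for augmenting paths:
  Match 1 -- 8
  Match 2 -- 4
  Match 3 -- 5
  No augmenting path remains.

Step 3: Verify this is maximum:
  Matching size 3 = min(|L|, |R|) = min(3, 5), which is an upper bound, so this matching is maximum.

Maximum matching: {(1,8), (2,4), (3,5)}
Size: 3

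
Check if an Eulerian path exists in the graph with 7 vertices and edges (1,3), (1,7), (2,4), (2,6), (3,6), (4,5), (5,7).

Step 1: Find the degree of each vertex:
  deg(1) = 2
  deg(2) = 2
  deg(3) = 2
  deg(4) = 2
  deg(5) = 2
  deg(6) = 2
  deg(7) = 2

Step 2: Count vertices with odd degree:
  All vertices have even degree (0 odd-degree vertices)

Step 3: Apply Euler's theorem:
  - Eulerian circuit exists iff graph is connected and all vertices have even degree
  - Eulerian path exists iff graph is connected and has 0 or 2 odd-degree vertices

Graph is connected with 0 odd-degree vertices.
Both Eulerian circuit and Eulerian path exist.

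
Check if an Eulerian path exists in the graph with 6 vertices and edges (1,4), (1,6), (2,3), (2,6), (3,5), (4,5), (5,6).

Step 1: Find the degree of each vertex:
  deg(1) = 2
  deg(2) = 2
  deg(3) = 2
  deg(4) = 2
  deg(5) = 3
  deg(6) = 3

Step 2: Count vertices with odd degree:
  Odd-degree vertices: 5, 6 (2 total)

Step 3: Apply Euler's theorem:
  - Eulerian circuit exists iff graph is connected and all vertices have even degree
  - Eulerian path exists iff graph is connected and has 0 or 2 odd-degree vertices

Graph is connected with exactly 2 odd-degree vertices (5, 6).
Eulerian path exists (starting and ending at the odd-degree vertices), but no Eulerian circuit.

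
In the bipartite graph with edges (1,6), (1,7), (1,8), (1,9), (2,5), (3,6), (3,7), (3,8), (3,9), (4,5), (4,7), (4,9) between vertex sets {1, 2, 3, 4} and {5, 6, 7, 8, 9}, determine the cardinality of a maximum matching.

Step 1: List the neighbors of each left vertex:
  1: 6, 7, 8, 9
  2: 5
  3: 6, 7, 8, 9
  4: 5, 7, 9

Step 2: Greedily match left vertices, then look for augmenting paths:
  Match 1 -- 6
  Match 2 -- 5
  Match 3 -- 7
  Match 4 -- 9
  No augmenting path remains.

Step 3: Verify this is maximum:
  Matching size 4 = min(|L|, |R|) = min(4, 5), which is an upper bound, so this matching is maximum.

Maximum matching: {(1,6), (2,5), (3,7), (4,9)}
Size: 4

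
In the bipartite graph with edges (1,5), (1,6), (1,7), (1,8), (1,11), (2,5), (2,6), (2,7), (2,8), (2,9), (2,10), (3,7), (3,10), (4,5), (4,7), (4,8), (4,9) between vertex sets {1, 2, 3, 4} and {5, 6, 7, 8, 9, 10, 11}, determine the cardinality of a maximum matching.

Step 1: List the neighbors of each left vertex:
  1: 5, 6, 7, 8, 11
  2: 5, 6, 7, 8, 9, 10
  3: 7, 10
  4: 5, 7, 8, 9

Step 2: Greedily match left vertices, then look for augmenting paths:
  Match 1 -- 5
  Match 2 -- 6
  Match 3 -- 7
  Match 4 -- 8
  No augmenting path remains.

Step 3: Verify this is maximum:
  Matching size 4 = min(|L|, |R|) = min(4, 7), which is an upper bound, so this matching is maximum.

Maximum matching: {(1,5), (2,6), (3,7), (4,8)}
Size: 4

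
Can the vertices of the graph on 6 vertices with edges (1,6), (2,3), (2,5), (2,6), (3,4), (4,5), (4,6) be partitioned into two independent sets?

Step 1: Attempt 2-coloring using BFS:
  Start at vertex 1, assign color 0
  Color vertex 6 with color 1 (neighbor of 1)
  Color vertex 2 with color 0 (neighbor of 6)
  Color vertex 4 with color 0 (neighbor of 6)
  Color vertex 3 with color 1 (neighbor of 2)
  Color vertex 5 with color 1 (neighbor of 2)

Step 2: 2-coloring succeeded. No conflicts found.
  Set A (color 0): {1, 2, 4}
  Set B (color 1): {3, 5, 6}

The graph is bipartite with partition {1, 2, 4}, {3, 5, 6}.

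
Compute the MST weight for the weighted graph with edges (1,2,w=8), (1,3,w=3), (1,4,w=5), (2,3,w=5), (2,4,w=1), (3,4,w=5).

Apply Kruskal's algorithm (sort edges by weight, add if no cycle):

Sorted edges by weight:
  (2,4) w=1
  (1,3) w=3
  (1,4) w=5
  (2,3) w=5
  (3,4) w=5
  (1,2) w=8

Add edge (2,4) w=1 -- no cycle. Running total: 1
Add edge (1,3) w=3 -- no cycle. Running total: 4
Add edge (1,4) w=5 -- no cycle. Running total: 9

MST edges: (2,4,w=1), (1,3,w=3), (1,4,w=5)
Total MST weight: 1 + 3 + 5 = 9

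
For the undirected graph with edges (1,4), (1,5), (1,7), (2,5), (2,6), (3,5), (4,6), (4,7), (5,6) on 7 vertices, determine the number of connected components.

Step 1: Build adjacency list from edges:
  1: 4, 5, 7
  2: 5, 6
  3: 5
  4: 1, 6, 7
  5: 1, 2, 3, 6
  6: 2, 4, 5
  7: 1, 4

Step 2: Run BFS/DFS from vertex 1:
  Visited: {1, 4, 5, 7, 6, 2, 3}
  Reached 7 of 7 vertices

Step 3: All 7 vertices reached from vertex 1, so the graph is connected.
Number of connected components: 1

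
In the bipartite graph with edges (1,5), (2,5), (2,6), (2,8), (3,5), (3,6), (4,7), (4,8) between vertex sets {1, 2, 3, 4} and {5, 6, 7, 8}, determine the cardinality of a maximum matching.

Step 1: List the neighbors of each left vertex:
  1: 5
  2: 5, 6, 8
  3: 5, 6
  4: 7, 8

Step 2: Greedily match left vertices, then look for augmenting paths:
  Match 1 -- 5
  Match 2 -- 8
  Match 3 -- 6
  Match 4 -- 7
  No augmenting path remains.

Step 3: Verify this is maximum:
  Matching size 4 = min(|L|, |R|) = min(4, 4), which is an upper bound, so this matching is maximum.

Maximum matching: {(1,5), (2,8), (3,6), (4,7)}
Size: 4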